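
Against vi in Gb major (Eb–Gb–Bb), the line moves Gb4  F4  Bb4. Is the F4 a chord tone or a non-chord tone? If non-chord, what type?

Non-chord tone — an escape tone.

The harmony at that moment is Eb minor triad (Eb, Gb, Bb); F4 is not a chord tone.
It is approached by step down from Gb4 and left by leap up to Bb4.
Step in, leap out — an escape tone.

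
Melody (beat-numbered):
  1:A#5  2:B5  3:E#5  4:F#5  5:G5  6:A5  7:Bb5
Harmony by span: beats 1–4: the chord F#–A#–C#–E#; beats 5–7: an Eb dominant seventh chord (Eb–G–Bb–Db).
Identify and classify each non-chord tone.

B5 (beat 2) — escape tone; A5 (beat 6) — passing tone.

The harmony at that moment is F# major seventh chord (F#, A#, C#, E#); B5 is not a chord tone.
It is approached by step up from A#5 and left by leap down to E#5.
Step in, leap out — an escape tone.
The harmony at that moment is Eb dominant seventh chord (Eb, G, Bb, Db); A5 is not a chord tone.
It is approached by step up from G5 and left by step up to Bb5.
Step in, step out in the same direction — a passing tone.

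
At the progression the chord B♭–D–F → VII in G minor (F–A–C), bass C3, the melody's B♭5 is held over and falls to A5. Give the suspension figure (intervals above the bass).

At the second chord the bass is C3. The suspended B♭5 lies a seventh above the bass; after resolving down by step to A5, the interval above the bass becomes a sixth.
Suspension figures are named by those two intervals: 7–6.

7–6 suspension.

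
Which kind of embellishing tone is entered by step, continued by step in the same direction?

Approach: by step. Departure: by step, continuing in the same direction.
Stepwise on both sides with no change of direction means the note fills in the space between two different chord tones — a passing tone. (Had it turned back to its starting note it would be a neighbor tone instead.)

Passing tone.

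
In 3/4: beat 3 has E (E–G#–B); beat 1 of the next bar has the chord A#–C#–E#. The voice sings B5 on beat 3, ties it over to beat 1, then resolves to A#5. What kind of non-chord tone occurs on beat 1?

Suspension.

The harmony at that moment is A# minor triad (A#, C#, E#); B5 is not a chord tone.
It is held over (the same pitch as the preceding B5) and left by step down to A#5.
Held over from the previous chord and resolving down by step — a suspension.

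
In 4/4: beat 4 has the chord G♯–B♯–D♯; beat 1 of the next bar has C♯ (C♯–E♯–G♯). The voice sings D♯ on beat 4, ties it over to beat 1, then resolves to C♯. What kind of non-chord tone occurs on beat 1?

Suspension.

The harmony at that moment is C♯ major triad (C♯, E♯, G♯); D♯ is not a chord tone.
It is held over (the same pitch as the preceding D♯) and left by step down to C♯.
Held over from the previous chord and resolving down by step — a suspension.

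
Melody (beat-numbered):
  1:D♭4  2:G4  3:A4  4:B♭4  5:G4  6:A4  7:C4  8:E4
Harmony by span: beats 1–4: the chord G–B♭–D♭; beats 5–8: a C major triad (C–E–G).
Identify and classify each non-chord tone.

A4 (beat 3) — passing tone; A4 (beat 6) — escape tone.

The harmony at that moment is G diminished triad (G, B♭, D♭); A4 is not a chord tone.
It is approached by step up from G4 and left by step up to B♭4.
Step in, step out in the same direction — a passing tone.
The harmony at that moment is C major triad (C, E, G); A4 is not a chord tone.
It is approached by step up from G4 and left by leap down to C4.
Step in, leap out — an escape tone.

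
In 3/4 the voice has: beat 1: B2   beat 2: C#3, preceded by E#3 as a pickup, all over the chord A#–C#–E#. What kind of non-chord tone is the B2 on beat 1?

The harmony at that moment is A# minor triad (A#, C#, E#); B2 is not a chord tone.
It is approached by leap down from E#3 and left by step up to C#3.
Leap in, step out, metrically accented — an appoggiatura.

Appoggiatura.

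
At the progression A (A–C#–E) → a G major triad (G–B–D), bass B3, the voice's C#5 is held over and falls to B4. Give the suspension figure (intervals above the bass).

At the second chord the bass is B3. The suspended C#5 lies a ninth above the bass; after resolving down by step to B4, the interval above the bass becomes an octave.
Suspension figures are named by those two intervals: 9–8.

9–8 suspension.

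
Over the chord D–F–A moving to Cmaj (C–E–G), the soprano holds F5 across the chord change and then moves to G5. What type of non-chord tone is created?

The harmony at that moment is C major triad (C, E, G); F5 is not a chord tone.
It is held over (the same pitch as the preceding F5) and left by step up to G5.
Held over from the previous chord and resolving up by step — a retardation.

F5 is a retardation.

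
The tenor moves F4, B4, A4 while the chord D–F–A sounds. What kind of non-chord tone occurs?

The harmony at that moment is D minor triad (D, F, A); B4 is not a chord tone.
It is approached by leap up from F4 and left by step down to A4.
Leap in, step out — an appoggiatura.

B4 is an appoggiatura.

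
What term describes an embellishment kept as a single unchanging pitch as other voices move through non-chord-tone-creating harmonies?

Approach: none. Departure: none — a single pitch is sustained while the chords change around it, passing through harmonies that do not contain it.
No melodic motion at all; the dissonance is created entirely by the moving harmonies against the stationary note — a pedal tone (pedal point).

Pedal tone.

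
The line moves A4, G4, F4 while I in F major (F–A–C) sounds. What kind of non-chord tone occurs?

G4 is a passing tone.

The harmony at that moment is F major triad (F, A, C); G4 is not a chord tone.
It is approached by step down from A4 and left by step down to F4.
Step in, step out in the same direction — a passing tone.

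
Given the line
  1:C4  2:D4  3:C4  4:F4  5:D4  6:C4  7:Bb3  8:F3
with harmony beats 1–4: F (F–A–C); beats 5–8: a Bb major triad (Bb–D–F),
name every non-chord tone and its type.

The harmony at that moment is F major triad (F, A, C); D4 is not a chord tone.
It is approached by step up from C4 and left by step down to C4.
Step away and step back to the same note — a neighbor tone (upper neighbor).
The harmony at that moment is Bb major triad (Bb, D, F); C4 is not a chord tone.
It is approached by step down from D4 and left by step down to Bb3.
Step in, step out in the same direction — a passing tone.

D4 (beat 2) — neighbor tone; C4 (beat 6) — passing tone.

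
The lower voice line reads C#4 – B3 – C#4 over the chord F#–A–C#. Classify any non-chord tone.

B3 is a neighbor tone.

The harmony at that moment is F# minor triad (F#, A, C#); B3 is not a chord tone.
It is approached by step down from C#4 and left by step up to C#4.
Step away and step back to the same note — a neighbor tone (lower neighbor).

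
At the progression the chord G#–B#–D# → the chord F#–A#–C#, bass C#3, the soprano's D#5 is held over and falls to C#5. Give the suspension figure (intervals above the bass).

9–8 suspension.

At the second chord the bass is C#3. The suspended D#5 lies a ninth above the bass; after resolving down by step to C#5, the interval above the bass becomes an octave.
Suspension figures are named by those two intervals: 9–8.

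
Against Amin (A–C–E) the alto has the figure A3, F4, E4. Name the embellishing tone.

F4 is an appoggiatura.

The harmony at that moment is A minor triad (A, C, E); F4 is not a chord tone.
It is approached by leap up from A3 and left by step down to E4.
Leap in, step out — an appoggiatura.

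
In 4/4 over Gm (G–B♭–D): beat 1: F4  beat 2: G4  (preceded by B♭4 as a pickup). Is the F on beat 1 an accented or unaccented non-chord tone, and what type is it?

The harmony at that moment is G minor triad (G, B♭, D); F4 is not a chord tone.
It is approached by leap down from B♭4 and left by step up to G4.
Leap in, step out — an appoggiatura.
It falls on the downbeat, so it is accented.

Accented appoggiatura.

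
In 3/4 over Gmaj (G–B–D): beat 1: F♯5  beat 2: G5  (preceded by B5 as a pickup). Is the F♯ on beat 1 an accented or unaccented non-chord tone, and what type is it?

Accented appoggiatura.

The harmony at that moment is G major triad (G, B, D); F♯5 is not a chord tone.
It is approached by leap down from B5 and left by step up to G5.
Leap in, step out — an appoggiatura.
It falls on the downbeat, so it is accented.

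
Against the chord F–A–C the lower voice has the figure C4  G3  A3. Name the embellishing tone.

The harmony at that moment is F major triad (F, A, C); G3 is not a chord tone.
It is approached by leap down from C4 and left by step up to A3.
Leap in, step out — an appoggiatura.

G3 is an appoggiatura.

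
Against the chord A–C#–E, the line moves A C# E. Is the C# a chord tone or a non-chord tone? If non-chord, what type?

A major triad contains A, C#, E; C# is the third, so it is a chord tone.

Chord tone (the third of A major triad).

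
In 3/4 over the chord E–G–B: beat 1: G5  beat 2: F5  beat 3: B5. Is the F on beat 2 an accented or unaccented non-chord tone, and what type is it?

The harmony at that moment is E minor triad (E, G, B); F5 is not a chord tone.
It is approached by step down from G5 and left by leap up to B5.
Step in, leap out — an escape tone.
It falls on a weak beat, so it is unaccented.

Unaccented escape tone.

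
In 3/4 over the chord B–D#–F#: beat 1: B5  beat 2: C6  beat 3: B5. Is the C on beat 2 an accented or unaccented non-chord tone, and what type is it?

Unaccented neighbor tone.

The harmony at that moment is B major triad (B, D#, F#); C6 is not a chord tone.
It is approached by step up from B5 and left by step down to B5.
Step away and step back to the same note — a neighbor tone (upper neighbor).
It falls on a weak beat, so it is unaccented.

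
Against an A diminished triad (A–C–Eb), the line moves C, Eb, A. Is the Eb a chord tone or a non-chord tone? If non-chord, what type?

Chord tone (the fifth of A diminished triad).

A diminished triad contains A, C, Eb; Eb is the fifth, so it is a chord tone.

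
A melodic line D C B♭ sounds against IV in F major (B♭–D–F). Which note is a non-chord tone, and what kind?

C is a passing tone.

The harmony at that moment is B♭ major triad (B♭, D, F); C is not a chord tone.
It is approached by step down from D and left by step down to B♭.
Step in, step out in the same direction — a passing tone.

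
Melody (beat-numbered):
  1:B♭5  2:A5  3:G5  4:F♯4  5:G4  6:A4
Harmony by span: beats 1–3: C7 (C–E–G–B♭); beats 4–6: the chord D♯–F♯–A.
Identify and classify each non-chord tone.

The harmony at that moment is C dominant seventh chord (C, E, G, B♭); A5 is not a chord tone.
It is approached by step down from B♭5 and left by step down to G5.
Step in, step out in the same direction — a passing tone.
The harmony at that moment is D♯ diminished triad (D♯, F♯, A); G4 is not a chord tone.
It is approached by step up from F♯4 and left by step up to A4.
Step in, step out in the same direction — a passing tone.

A5 (beat 2) — passing tone; G4 (beat 5) — passing tone.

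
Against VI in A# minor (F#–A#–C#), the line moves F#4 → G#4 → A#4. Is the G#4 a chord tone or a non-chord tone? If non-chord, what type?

Non-chord tone — a passing tone.

The harmony at that moment is F# major triad (F#, A#, C#); G#4 is not a chord tone.
It is approached by step up from F#4 and left by step up to A#4.
Step in, step out in the same direction — a passing tone.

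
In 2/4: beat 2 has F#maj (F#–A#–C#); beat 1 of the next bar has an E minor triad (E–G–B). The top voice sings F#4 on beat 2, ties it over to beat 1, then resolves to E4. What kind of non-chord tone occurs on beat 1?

Suspension.

The harmony at that moment is E minor triad (E, G, B); F#4 is not a chord tone.
It is held over (the same pitch as the preceding F#4) and left by step down to E4.
Held over from the previous chord and resolving down by step — a suspension.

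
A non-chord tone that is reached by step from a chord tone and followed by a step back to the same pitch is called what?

Neighbor tone.

Approach: by step. Departure: by step in the opposite direction, back to the starting pitch.
Stepwise on both sides but reversing to return to the same chord tone — a neighbor tone. (Had it continued onward in the same direction it would be a passing tone instead.)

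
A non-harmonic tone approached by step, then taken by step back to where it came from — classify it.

Approach: by step. Departure: by step in the opposite direction, back to the starting pitch.
Stepwise on both sides but reversing to return to the same chord tone — a neighbor tone. (Had it continued onward in the same direction it would be a passing tone instead.)

Neighbor tone.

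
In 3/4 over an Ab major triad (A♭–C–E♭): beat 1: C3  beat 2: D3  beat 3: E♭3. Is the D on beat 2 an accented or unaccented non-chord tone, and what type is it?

Unaccented passing tone.

The harmony at that moment is A♭ major triad (A♭, C, E♭); D3 is not a chord tone.
It is approached by step up from C3 and left by step up to E♭3.
Step in, step out in the same direction — a passing tone.
It falls on a weak beat, so it is unaccented.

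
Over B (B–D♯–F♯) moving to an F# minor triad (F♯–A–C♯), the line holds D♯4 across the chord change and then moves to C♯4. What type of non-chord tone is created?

The harmony at that moment is F♯ minor triad (F♯, A, C♯); D♯4 is not a chord tone.
It is held over (the same pitch as the preceding D♯4) and left by step down to C♯4.
Held over from the previous chord and resolving down by step — a suspension.

D♯4 is a suspension.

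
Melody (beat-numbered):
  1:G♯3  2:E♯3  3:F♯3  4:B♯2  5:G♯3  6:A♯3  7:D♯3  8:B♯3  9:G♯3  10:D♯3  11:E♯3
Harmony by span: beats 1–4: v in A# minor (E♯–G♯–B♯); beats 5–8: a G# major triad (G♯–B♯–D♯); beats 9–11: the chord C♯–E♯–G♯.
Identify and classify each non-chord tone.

F♯3 (beat 3) — escape tone; A♯3 (beat 6) — escape tone; D♯3 (beat 10) — appoggiatura.

The harmony at that moment is E♯ minor triad (E♯, G♯, B♯); F♯3 is not a chord tone.
It is approached by step up from E♯3 and left by leap down to B♯2.
Step in, leap out — an escape tone.
The harmony at that moment is G♯ major triad (G♯, B♯, D♯); A♯3 is not a chord tone.
It is approached by step up from G♯3 and left by leap down to D♯3.
Step in, leap out — an escape tone.
The harmony at that moment is C♯ major triad (C♯, E♯, G♯); D♯3 is not a chord tone.
It is approached by leap down from G♯3 and left by step up to E♯3.
Leap in, step out — an appoggiatura.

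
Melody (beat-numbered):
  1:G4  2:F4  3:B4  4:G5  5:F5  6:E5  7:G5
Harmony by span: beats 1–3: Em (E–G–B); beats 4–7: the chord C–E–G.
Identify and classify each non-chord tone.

The harmony at that moment is E minor triad (E, G, B); F4 is not a chord tone.
It is approached by step down from G4 and left by leap up to B4.
Step in, leap out — an escape tone.
The harmony at that moment is C major triad (C, E, G); F5 is not a chord tone.
It is approached by step down from G5 and left by step down to E5.
Step in, step out in the same direction — a passing tone.

F4 (beat 2) — escape tone; F5 (beat 5) — passing tone.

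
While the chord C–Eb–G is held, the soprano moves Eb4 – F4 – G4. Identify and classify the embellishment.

F4 is a passing tone.

The harmony at that moment is C minor triad (C, Eb, G); F4 is not a chord tone.
It is approached by step up from Eb4 and left by step up to G4.
Step in, step out in the same direction — a passing tone.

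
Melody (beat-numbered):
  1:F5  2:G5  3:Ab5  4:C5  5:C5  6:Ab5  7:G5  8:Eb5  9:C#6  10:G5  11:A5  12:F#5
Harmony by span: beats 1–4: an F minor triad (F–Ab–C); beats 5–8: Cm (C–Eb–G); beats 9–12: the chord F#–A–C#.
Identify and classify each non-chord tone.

G5 (beat 2) — passing tone; Ab5 (beat 6) — appoggiatura; G5 (beat 10) — appoggiatura.

The harmony at that moment is F minor triad (F, Ab, C); G5 is not a chord tone.
It is approached by step up from F5 and left by step up to Ab5.
Step in, step out in the same direction — a passing tone.
The harmony at that moment is C minor triad (C, Eb, G); Ab5 is not a chord tone.
It is approached by leap up from C5 and left by step down to G5.
Leap in, step out — an appoggiatura.
The harmony at that moment is F# minor triad (F#, A, C#); G5 is not a chord tone.
It is approached by leap down from C#6 and left by step up to A5.
Leap in, step out — an appoggiatura.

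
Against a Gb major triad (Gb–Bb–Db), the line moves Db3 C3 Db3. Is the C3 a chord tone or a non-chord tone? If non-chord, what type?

Non-chord tone — a neighbor tone.

The harmony at that moment is Gb major triad (Gb, Bb, Db); C3 is not a chord tone.
It is approached by step down from Db3 and left by step up to Db3.
Step away and step back to the same note — a neighbor tone (lower neighbor).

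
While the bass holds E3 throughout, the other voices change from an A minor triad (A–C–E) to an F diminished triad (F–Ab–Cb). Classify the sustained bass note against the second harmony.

The harmony at that moment is F diminished triad (F, Ab, Cb); E3 is not a chord tone.
It is held over (the same pitch as the preceding E3) and then sustained as the same pitch into the next harmony.
Sustained through a change of harmony — a pedal tone.

Pedal tone (pedal point).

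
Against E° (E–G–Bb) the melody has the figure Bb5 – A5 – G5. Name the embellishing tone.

A5 is a passing tone.

The harmony at that moment is E diminished triad (E, G, Bb); A5 is not a chord tone.
It is approached by step down from Bb5 and left by step down to G5.
Step in, step out in the same direction — a passing tone.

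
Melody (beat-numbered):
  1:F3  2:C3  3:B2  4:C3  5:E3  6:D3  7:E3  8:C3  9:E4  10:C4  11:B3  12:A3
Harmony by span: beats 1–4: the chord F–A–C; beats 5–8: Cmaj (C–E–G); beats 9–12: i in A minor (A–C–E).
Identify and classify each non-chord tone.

The harmony at that moment is F major triad (F, A, C); B2 is not a chord tone.
It is approached by step down from C3 and left by step up to C3.
Step away and step back to the same note — a neighbor tone (lower neighbor).
The harmony at that moment is C major triad (C, E, G); D3 is not a chord tone.
It is approached by step down from E3 and left by step up to E3.
Step away and step back to the same note — a neighbor tone (lower neighbor).
The harmony at that moment is A minor triad (A, C, E); B3 is not a chord tone.
It is approached by step down from C4 and left by step down to A3.
Step in, step out in the same direction — a passing tone.

B2 (beat 3) — neighbor tone; D3 (beat 6) — neighbor tone; B3 (beat 11) — passing tone.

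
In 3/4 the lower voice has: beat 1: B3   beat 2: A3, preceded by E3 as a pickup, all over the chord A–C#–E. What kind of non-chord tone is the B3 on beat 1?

The harmony at that moment is A major triad (A, C#, E); B3 is not a chord tone.
It is approached by leap up from E3 and left by step down to A3.
Leap in, step out, metrically accented — an appoggiatura.

Appoggiatura.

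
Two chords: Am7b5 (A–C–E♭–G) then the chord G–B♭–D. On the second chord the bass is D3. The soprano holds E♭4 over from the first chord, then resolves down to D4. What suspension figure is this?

9–8 suspension.

At the second chord the bass is D3. The suspended E♭4 lies a ninth above the bass; after resolving down by step to D4, the interval above the bass becomes an octave.
Suspension figures are named by those two intervals: 9–8.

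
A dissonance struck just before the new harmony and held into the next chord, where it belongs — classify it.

Approach: ahead of the chord change (typically by step), so it is dissonant against the current harmony. Departure: none — the same pitch is restated or held and is a chord tone of the new harmony.
Dissonant first, consonant once the harmony catches up: the note simply arrives early — an anticipation. (The reverse timing, consonant first and dissonant after the change, would be a suspension or retardation.)

Anticipation.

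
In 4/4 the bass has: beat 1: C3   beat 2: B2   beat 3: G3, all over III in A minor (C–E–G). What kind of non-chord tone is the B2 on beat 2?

The harmony at that moment is C major triad (C, E, G); B2 is not a chord tone.
It is approached by step down from C3 and left by leap up to G3.
Step in, leap out, on a weak beat — an escape tone.

Escape tone.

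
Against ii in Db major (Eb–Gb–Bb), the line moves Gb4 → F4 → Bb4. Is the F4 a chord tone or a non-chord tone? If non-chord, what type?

Non-chord tone — an escape tone.

The harmony at that moment is Eb minor triad (Eb, Gb, Bb); F4 is not a chord tone.
It is approached by step down from Gb4 and left by leap up to Bb4.
Step in, leap out — an escape tone.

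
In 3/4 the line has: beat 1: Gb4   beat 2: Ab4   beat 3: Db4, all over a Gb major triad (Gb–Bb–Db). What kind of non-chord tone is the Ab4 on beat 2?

Escape tone.

The harmony at that moment is Gb major triad (Gb, Bb, Db); Ab4 is not a chord tone.
It is approached by step up from Gb4 and left by leap down to Db4.
Step in, leap out, on a weak beat — an escape tone.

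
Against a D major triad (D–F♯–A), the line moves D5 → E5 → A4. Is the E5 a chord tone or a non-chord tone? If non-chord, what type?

Non-chord tone — an escape tone.

The harmony at that moment is D major triad (D, F♯, A); E5 is not a chord tone.
It is approached by step up from D5 and left by leap down to A4.
Step in, leap out — an escape tone.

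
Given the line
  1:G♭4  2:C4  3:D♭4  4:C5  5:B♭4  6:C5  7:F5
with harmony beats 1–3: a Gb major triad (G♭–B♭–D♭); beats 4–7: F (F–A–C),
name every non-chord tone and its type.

C4 (beat 2) — appoggiatura; B♭4 (beat 5) — neighbor tone.

The harmony at that moment is G♭ major triad (G♭, B♭, D♭); C4 is not a chord tone.
It is approached by leap down from G♭4 and left by step up to D♭4.
Leap in, step out — an appoggiatura.
The harmony at that moment is F major triad (F, A, C); B♭4 is not a chord tone.
It is approached by step down from C5 and left by step up to C5.
Step away and step back to the same note — a neighbor tone (lower neighbor).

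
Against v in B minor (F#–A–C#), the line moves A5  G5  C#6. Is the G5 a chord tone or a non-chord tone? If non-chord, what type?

Non-chord tone — an escape tone.

The harmony at that moment is F# minor triad (F#, A, C#); G5 is not a chord tone.
It is approached by step down from A5 and left by leap up to C#6.
Step in, leap out — an escape tone.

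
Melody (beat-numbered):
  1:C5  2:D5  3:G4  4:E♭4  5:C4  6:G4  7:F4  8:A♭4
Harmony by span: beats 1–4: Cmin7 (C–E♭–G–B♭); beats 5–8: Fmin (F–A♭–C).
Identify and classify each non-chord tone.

D5 (beat 2) — escape tone; G4 (beat 6) — appoggiatura.

The harmony at that moment is C minor seventh chord (C, E♭, G, B♭); D5 is not a chord tone.
It is approached by step up from C5 and left by leap down to G4.
Step in, leap out — an escape tone.
The harmony at that moment is F minor triad (F, A♭, C); G4 is not a chord tone.
It is approached by leap up from C4 and left by step down to F4.
Leap in, step out — an appoggiatura.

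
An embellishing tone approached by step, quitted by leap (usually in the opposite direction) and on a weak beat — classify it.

Escape tone.

Approach: by step. Departure: by leap. Metric position: weak.
Step in, leap out, from a weak position — an escape tone (échappée). (It is the mirror image of the appoggiatura, which leaps in and steps out on a strong beat.)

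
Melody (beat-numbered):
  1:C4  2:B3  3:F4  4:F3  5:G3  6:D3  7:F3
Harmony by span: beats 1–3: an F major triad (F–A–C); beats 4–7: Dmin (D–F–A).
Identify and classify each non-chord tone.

B3 (beat 2) — escape tone; G3 (beat 5) — escape tone.

The harmony at that moment is F major triad (F, A, C); B3 is not a chord tone.
It is approached by step down from C4 and left by leap up to F4.
Step in, leap out — an escape tone.
The harmony at that moment is D minor triad (D, F, A); G3 is not a chord tone.
It is approached by step up from F3 and left by leap down to D3.
Step in, leap out — an escape tone.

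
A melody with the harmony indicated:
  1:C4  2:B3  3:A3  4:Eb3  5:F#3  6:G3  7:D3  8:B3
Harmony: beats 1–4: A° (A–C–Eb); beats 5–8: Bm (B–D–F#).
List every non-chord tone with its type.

The harmony at that moment is A diminished triad (A, C, Eb); B3 is not a chord tone.
It is approached by step down from C4 and left by step down to A3.
Step in, step out in the same direction — a passing tone.
The harmony at that moment is B minor triad (B, D, F#); G3 is not a chord tone.
It is approached by step up from F#3 and left by leap down to D3.
Step in, leap out — an escape tone.

B3 (beat 2) — passing tone; G3 (beat 6) — escape tone.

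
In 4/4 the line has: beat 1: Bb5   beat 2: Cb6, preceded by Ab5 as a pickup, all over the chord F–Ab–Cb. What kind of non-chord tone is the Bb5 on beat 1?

Passing tone.

The harmony at that moment is F diminished triad (F, Ab, Cb); Bb5 is not a chord tone.
It is approached by step up from Ab5 and left by step up to Cb6.
Step in, step out in the same direction — a passing tone.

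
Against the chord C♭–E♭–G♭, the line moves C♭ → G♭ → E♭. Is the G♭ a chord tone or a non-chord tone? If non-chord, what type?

Chord tone (the fifth of Cb major triad).

Cb major triad contains C♭, E♭, G♭; G♭ is the fifth, so it is a chord tone.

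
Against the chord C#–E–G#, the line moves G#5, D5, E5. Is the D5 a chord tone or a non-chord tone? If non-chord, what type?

Non-chord tone — an appoggiatura.

The harmony at that moment is C# minor triad (C#, E, G#); D5 is not a chord tone.
It is approached by leap down from G#5 and left by step up to E5.
Leap in, step out — an appoggiatura.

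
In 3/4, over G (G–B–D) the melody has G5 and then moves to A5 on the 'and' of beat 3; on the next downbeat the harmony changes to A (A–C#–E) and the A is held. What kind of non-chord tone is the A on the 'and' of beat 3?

The harmony at that moment is G major triad (G, B, D); A5 is not a chord tone.
It is approached by step up from G5 and then sustained as the same pitch into the next harmony.
Arriving early and becoming a chord tone when the harmony changes — an anticipation.

Anticipation.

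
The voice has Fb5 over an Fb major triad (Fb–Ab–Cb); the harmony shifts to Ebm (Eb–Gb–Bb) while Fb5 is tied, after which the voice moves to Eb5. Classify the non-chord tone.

The harmony at that moment is Eb minor triad (Eb, Gb, Bb); Fb5 is not a chord tone.
It is held over (the same pitch as the preceding Fb5) and left by step down to Eb5.
Held over from the previous chord and resolving down by step — a suspension.

Fb5 is a suspension.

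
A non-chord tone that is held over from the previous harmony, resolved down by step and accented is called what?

Suspension.

Approach: by preparation — the pitch is first a chord tone, then held (tied or repeated) while the harmony changes under it. Departure: down by step. Metric position: strong.
A prepared dissonance that resolves downward by step — a suspension. (The same figure resolving upward would be a retardation.)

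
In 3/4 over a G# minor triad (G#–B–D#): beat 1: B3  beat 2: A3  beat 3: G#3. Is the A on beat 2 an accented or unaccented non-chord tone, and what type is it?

The harmony at that moment is G# minor triad (G#, B, D#); A3 is not a chord tone.
It is approached by step down from B3 and left by step down to G#3.
Step in, step out in the same direction — a passing tone.
It falls on a weak beat, so it is unaccented.

Unaccented passing tone.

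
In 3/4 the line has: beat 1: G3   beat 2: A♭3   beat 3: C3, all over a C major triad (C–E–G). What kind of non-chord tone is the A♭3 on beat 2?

The harmony at that moment is C major triad (C, E, G); A♭3 is not a chord tone.
It is approached by step up from G3 and left by leap down to C3.
Step in, leap out, on a weak beat — an escape tone.

Escape tone.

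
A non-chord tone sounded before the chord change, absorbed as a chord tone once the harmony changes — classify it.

Approach: ahead of the chord change (typically by step), so it is dissonant against the current harmony. Departure: none — the same pitch is restated or held and is a chord tone of the new harmony.
Dissonant first, consonant once the harmony catches up: the note simply arrives early — an anticipation. (The reverse timing, consonant first and dissonant after the change, would be a suspension or retardation.)

Anticipation.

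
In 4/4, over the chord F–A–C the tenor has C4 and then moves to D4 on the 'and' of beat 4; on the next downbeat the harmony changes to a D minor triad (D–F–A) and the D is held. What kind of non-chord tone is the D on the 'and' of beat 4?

The harmony at that moment is F major triad (F, A, C); D4 is not a chord tone.
It is approached by step up from C4 and then sustained as the same pitch into the next harmony.
Arriving early and becoming a chord tone when the harmony changes — an anticipation.

Anticipation.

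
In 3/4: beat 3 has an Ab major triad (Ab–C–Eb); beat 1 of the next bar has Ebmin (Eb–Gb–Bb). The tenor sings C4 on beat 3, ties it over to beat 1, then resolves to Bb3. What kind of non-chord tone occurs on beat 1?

Suspension.

The harmony at that moment is Eb minor triad (Eb, Gb, Bb); C4 is not a chord tone.
It is held over (the same pitch as the preceding C4) and left by step down to Bb3.
Held over from the previous chord and resolving down by step — a suspension.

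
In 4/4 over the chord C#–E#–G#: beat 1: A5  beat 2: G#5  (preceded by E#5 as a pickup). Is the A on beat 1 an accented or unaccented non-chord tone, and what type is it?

The harmony at that moment is C# major triad (C#, E#, G#); A5 is not a chord tone.
It is approached by leap up from E#5 and left by step down to G#5.
Leap in, step out — an appoggiatura.
It falls on the downbeat, so it is accented.

Accented appoggiatura.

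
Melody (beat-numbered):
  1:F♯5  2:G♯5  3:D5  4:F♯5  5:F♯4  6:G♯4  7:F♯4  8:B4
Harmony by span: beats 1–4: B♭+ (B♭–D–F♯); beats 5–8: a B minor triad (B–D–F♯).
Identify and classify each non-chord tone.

G♯5 (beat 2) — escape tone; G♯4 (beat 6) — neighbor tone.

The harmony at that moment is B♭ augmented triad (B♭, D, F♯); G♯5 is not a chord tone.
It is approached by step up from F♯5 and left by leap down to D5.
Step in, leap out — an escape tone.
The harmony at that moment is B minor triad (B, D, F♯); G♯4 is not a chord tone.
It is approached by step up from F♯4 and left by step down to F♯4.
Step away and step back to the same note — a neighbor tone (upper neighbor).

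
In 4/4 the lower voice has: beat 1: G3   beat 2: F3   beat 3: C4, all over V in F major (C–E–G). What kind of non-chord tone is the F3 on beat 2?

The harmony at that moment is C major triad (C, E, G); F3 is not a chord tone.
It is approached by step down from G3 and left by leap up to C4.
Step in, leap out, on a weak beat — an escape tone.

Escape tone.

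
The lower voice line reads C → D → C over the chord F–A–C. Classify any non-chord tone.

The harmony at that moment is F major triad (F, A, C); D is not a chord tone.
It is approached by step up from C and left by step down to C.
Step away and step back to the same note — a neighbor tone (upper neighbor).

D is a neighbor tone.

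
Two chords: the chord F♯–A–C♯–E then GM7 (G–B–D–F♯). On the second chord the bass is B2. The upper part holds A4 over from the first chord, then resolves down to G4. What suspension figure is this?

7–6 suspension.

At the second chord the bass is B2. The suspended A4 lies a seventh above the bass; after resolving down by step to G4, the interval above the bass becomes a sixth.
Suspension figures are named by those two intervals: 7–6.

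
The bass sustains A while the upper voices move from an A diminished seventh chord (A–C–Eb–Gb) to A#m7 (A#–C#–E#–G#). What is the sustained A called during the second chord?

Pedal tone (pedal point).

The harmony at that moment is A# minor seventh chord (A#, C#, E#, G#); A is not a chord tone.
It is held over (the same pitch as the preceding A) and then sustained as the same pitch into the next harmony.
Sustained through a change of harmony — a pedal tone.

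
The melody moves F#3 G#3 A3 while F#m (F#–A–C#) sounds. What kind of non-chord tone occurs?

G#3 is a passing tone.

The harmony at that moment is F# minor triad (F#, A, C#); G#3 is not a chord tone.
It is approached by step up from F#3 and left by step up to A3.
Step in, step out in the same direction — a passing tone.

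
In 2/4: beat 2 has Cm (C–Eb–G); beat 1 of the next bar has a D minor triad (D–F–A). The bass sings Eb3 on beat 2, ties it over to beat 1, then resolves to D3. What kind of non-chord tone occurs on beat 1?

Suspension.

The harmony at that moment is D minor triad (D, F, A); Eb3 is not a chord tone.
It is held over (the same pitch as the preceding Eb3) and left by step down to D3.
Held over from the previous chord and resolving down by step — a suspension.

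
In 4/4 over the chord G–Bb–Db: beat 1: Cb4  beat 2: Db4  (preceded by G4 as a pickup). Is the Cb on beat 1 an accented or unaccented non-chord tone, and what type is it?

The harmony at that moment is G diminished triad (G, Bb, Db); Cb4 is not a chord tone.
It is approached by leap down from G4 and left by step up to Db4.
Leap in, step out — an appoggiatura.
It falls on the downbeat, so it is accented.

Accented appoggiatura.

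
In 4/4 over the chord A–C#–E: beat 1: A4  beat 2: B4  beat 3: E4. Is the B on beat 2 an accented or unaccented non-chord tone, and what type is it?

The harmony at that moment is A major triad (A, C#, E); B4 is not a chord tone.
It is approached by step up from A4 and left by leap down to E4.
Step in, leap out — an escape tone.
It falls on a weak beat, so it is unaccented.

Unaccented escape tone.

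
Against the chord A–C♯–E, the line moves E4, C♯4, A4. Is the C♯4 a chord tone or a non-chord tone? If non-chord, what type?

Chord tone (the third of A major triad).

A major triad contains A, C♯, E; C♯ is the third, so it is a chord tone.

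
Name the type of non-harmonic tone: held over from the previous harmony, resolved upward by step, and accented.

Retardation.

Approach: by preparation — the pitch is first a chord tone, then held (tied or repeated) while the harmony changes under it. Departure: up by step. Metric position: strong.
A prepared dissonance that resolves upward by step — a retardation. (The same figure resolving downward would be a suspension.)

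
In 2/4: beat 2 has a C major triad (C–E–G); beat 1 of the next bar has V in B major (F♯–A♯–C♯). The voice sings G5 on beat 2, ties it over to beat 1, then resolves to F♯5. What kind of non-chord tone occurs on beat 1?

The harmony at that moment is F♯ major triad (F♯, A♯, C♯); G5 is not a chord tone.
It is held over (the same pitch as the preceding G5) and left by step down to F♯5.
Held over from the previous chord and resolving down by step — a suspension.

Suspension.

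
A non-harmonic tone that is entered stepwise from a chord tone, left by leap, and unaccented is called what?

Escape tone.

Approach: by step. Departure: by leap. Metric position: weak.
Step in, leap out, from a weak position — an escape tone (échappée). (It is the mirror image of the appoggiatura, which leaps in and steps out on a strong beat.)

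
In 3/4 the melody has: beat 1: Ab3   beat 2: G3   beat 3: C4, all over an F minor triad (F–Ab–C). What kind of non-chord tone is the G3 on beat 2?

The harmony at that moment is F minor triad (F, Ab, C); G3 is not a chord tone.
It is approached by step down from Ab3 and left by leap up to C4.
Step in, leap out, on a weak beat — an escape tone.

Escape tone.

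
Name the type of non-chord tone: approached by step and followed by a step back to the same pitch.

Neighbor tone.

Approach: by step. Departure: by step in the opposite direction, back to the starting pitch.
Stepwise on both sides but reversing to return to the same chord tone — a neighbor tone. (Had it continued onward in the same direction it would be a passing tone instead.)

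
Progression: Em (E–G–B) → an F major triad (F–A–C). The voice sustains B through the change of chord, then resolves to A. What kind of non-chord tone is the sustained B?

The harmony at that moment is F major triad (F, A, C); B is not a chord tone.
It is held over (the same pitch as the preceding B) and left by step down to A.
Held over from the previous chord and resolving down by step — a suspension.

B is a suspension.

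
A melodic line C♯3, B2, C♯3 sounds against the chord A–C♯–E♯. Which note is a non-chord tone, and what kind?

The harmony at that moment is A augmented triad (A, C♯, E♯); B2 is not a chord tone.
It is approached by step down from C♯3 and left by step up to C♯3.
Step away and step back to the same note — a neighbor tone (lower neighbor).

B2 is a neighbor tone.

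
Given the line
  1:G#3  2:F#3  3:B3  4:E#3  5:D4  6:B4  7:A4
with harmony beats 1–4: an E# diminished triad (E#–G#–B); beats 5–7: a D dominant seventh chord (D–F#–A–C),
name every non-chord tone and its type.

F#3 (beat 2) — escape tone; B4 (beat 6) — appoggiatura.

The harmony at that moment is E# diminished triad (E#, G#, B); F#3 is not a chord tone.
It is approached by step down from G#3 and left by leap up to B3.
Step in, leap out — an escape tone.
The harmony at that moment is D dominant seventh chord (D, F#, A, C); B4 is not a chord tone.
It is approached by leap up from D4 and left by step down to A4.
Leap in, step out — an appoggiatura.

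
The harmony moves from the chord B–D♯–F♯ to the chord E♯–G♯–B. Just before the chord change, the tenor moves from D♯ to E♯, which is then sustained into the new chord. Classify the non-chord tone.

The harmony at that moment is B major triad (B, D♯, F♯); E♯ is not a chord tone.
It is approached by step up from D♯ and then sustained as the same pitch into the next harmony.
Arriving early and becoming a chord tone when the harmony changes — an anticipation.

E♯ is an anticipation.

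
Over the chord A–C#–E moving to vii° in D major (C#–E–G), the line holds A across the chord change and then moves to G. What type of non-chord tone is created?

A is a suspension.

The harmony at that moment is C# diminished triad (C#, E, G); A is not a chord tone.
It is held over (the same pitch as the preceding A) and left by step down to G.
Held over from the previous chord and resolving down by step — a suspension.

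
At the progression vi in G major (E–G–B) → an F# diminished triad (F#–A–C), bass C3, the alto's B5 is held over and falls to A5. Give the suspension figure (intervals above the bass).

At the second chord the bass is C3. The suspended B5 lies a seventh above the bass; after resolving down by step to A5, the interval above the bass becomes a sixth.
Suspension figures are named by those two intervals: 7–6.

7–6 suspension.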